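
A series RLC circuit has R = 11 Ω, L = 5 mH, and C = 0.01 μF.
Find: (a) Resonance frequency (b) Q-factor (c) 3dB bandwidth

Step 1 — Resonance condition Im(Z)=0 gives ω₀ = 1/√(LC).
Step 2 — ω₀ = 1/√(0.005·1e-08) = 1.414e+05 rad/s.
Step 3 — f₀ = ω₀/(2π) = 2.251e+04 Hz.
Step 4 — Series Q: Q = ω₀L/R = 1.414e+05·0.005/11 = 64.28.
Step 5 — 3dB bandwidth: Δω = ω₀/Q = 2200 rad/s; BW = Δω/(2π) = 350.1 Hz.

(a) f₀ = 2.251e+04 Hz  (b) Q = 64.28  (c) BW = 350.1 Hz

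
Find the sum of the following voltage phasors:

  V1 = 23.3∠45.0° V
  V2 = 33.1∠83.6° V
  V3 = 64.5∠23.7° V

Step 1 — Convert each phasor to rectangular form:
  V1 = 23.3·(cos(45.0°) + j·sin(45.0°)) = 16.48 + j16.48 V
  V2 = 33.1·(cos(83.6°) + j·sin(83.6°)) = 3.69 + j32.89 V
  V3 = 64.5·(cos(23.7°) + j·sin(23.7°)) = 59.06 + j25.93 V
Step 2 — Sum components: V_total = 79.23 + j75.29 V.
Step 3 — Convert to polar: |V_total| = 109.3 V, ∠V_total = 43.5°.

V_total = 109.3∠43.5° V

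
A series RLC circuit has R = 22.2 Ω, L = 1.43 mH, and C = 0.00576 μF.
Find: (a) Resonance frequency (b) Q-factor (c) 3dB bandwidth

Step 1 — Resonance: ω₀ = 1/√(LC) = 1/√(0.00143·5.76e-09) = 3.484e+05 rad/s.
Step 2 — f₀ = ω₀/(2π) = 5.546e+04 Hz.
Step 3 — Series Q: Q = ω₀L/R = 3.484e+05·0.00143/22.2 = 22.44.
Step 4 — Bandwidth: Δω = ω₀/Q = 1.552e+04 rad/s; BW = Δω/(2π) = 2471 Hz.

(a) f₀ = 5.546e+04 Hz  (b) Q = 22.44  (c) BW = 2471 Hz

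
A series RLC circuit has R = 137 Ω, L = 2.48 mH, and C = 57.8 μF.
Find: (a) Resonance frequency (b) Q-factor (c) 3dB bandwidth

Step 1 — Resonance: ω₀ = 1/√(LC) = 1/√(0.00248·5.78e-05) = 2641 rad/s.
Step 2 — f₀ = ω₀/(2π) = 420.4 Hz.
Step 3 — Series Q: Q = ω₀L/R = 2641·0.00248/137 = 0.04781.
Step 4 — Bandwidth: Δω = ω₀/Q = 5.524e+04 rad/s; BW = Δω/(2π) = 8792 Hz.

(a) f₀ = 420.4 Hz  (b) Q = 0.04781  (c) BW = 8792 Hz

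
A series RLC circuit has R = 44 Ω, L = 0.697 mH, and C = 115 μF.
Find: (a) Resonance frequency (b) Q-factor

Step 1 — Resonance condition Im(Z)=0 gives ω₀ = 1/√(LC).
Step 2 — ω₀ = 1/√(0.000697·0.000115) = 3532 rad/s.
Step 3 — f₀ = ω₀/(2π) = 562.2 Hz.
Step 4 — Series Q: Q = ω₀L/R = 3532·0.000697/44 = 0.05595.

(a) f₀ = 562.2 Hz  (b) Q = 0.05595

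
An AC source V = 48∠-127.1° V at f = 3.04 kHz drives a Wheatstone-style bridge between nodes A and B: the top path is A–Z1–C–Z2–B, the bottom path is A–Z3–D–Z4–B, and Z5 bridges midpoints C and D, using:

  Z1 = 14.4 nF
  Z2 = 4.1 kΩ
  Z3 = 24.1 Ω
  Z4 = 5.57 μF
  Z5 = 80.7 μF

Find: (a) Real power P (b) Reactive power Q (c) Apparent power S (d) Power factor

Step 1 — Angular frequency: ω = 2π·f = 2π·3040 = 1.91e+04 rad/s.
Step 2 — Component impedances:
  Z1: Z = 1/(jωC) = -j/(ω·C) = 0 - j3636 Ω
  Z2: Z = R = 4100 Ω
  Z3: Z = R = 24.1 Ω
  Z4: Z = 1/(jωC) = -j/(ω·C) = 0 - j9.399 Ω
  Z5: Z = 1/(jωC) = -j/(ω·C) = 0 - j0.6487 Ω
Step 3 — Bridge requires nodal analysis (the Z5 bridge couples midpoints C and D, so the two paths cannot be reduced to a simple series/parallel combination). Setting node B to ground and injecting 1 A at node A, the 3-node admittance system at A, C, D solves to V_A = Z_AB = 24.12 - j9.559 Ω = 25.95∠-21.6° Ω.
Step 4 — Source phasor: V = 48∠-127.1° V = -28.95 - j38.28 V.
Step 5 — Current: I = V / Z = -0.4938 - j1.783 A = 1.85∠-105.5° A.
Step 6 — Complex power: S = V·I* = 82.56 - j32.72 VA.
Step 7 — Real power: P = Re(S) = 82.56 W.
Step 8 — Reactive power: Q = Im(S) = -32.72 VAR.
Step 9 — Apparent power: |S| = 88.8 VA.
Step 10 — Power factor: PF = P/|S| = 0.9297 (leading).

(a) P = 82.56 W  (b) Q = -32.72 VAR  (c) S = 88.8 VA  (d) PF = 0.9297 (leading)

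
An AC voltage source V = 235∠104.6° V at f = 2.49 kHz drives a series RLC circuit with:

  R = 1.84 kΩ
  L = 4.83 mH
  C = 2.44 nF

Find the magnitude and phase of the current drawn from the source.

Step 1 — Angular frequency: ω = 2π·f = 2π·2490 = 1.565e+04 rad/s.
Step 2 — Component impedances:
  R: Z = R = 1840 Ω
  L: Z = jωL = j·1.565e+04·0.00483 = 0 + j75.57 Ω
  C: Z = 1/(jωC) = -j/(ω·C) = 0 - j2.62e+04 Ω
Step 3 — Series combination: Z_total = R + L + C = 1840 - j2.612e+04 Ω = 2.618e+04∠-86.0° Ω.
Step 4 — Source phasor: V = 235∠104.6° V = -59.24 + j227.4 V.
Step 5 — Ohm's law: I = V / Z_total = (-59.24 + j227.4) / (1840 - j2.612e+04) = -0.008822 - j0.001646 A.
Step 6 — Convert to polar: |I| = 0.008975 A, ∠I = -169.4°.

I = 0.008975∠-169.4° A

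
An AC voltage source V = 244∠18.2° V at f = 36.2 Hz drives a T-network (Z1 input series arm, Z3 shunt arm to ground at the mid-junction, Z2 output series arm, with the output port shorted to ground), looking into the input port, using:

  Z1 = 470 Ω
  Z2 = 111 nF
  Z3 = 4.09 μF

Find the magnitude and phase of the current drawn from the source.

Step 1 — Angular frequency: ω = 2π·f = 2π·36.2 = 227.5 rad/s.
Step 2 — Component impedances:
  Z1: Z = R = 470 Ω
  Z2: Z = 1/(jωC) = -j/(ω·C) = 0 - j3.961e+04 Ω
  Z3: Z = 1/(jωC) = -j/(ω·C) = 0 - j1075 Ω
Step 3 — With the output port shorted to ground, the output series arm Z2 runs from the junction to ground; the shunt arm Z3 also runs from the junction to ground. They appear in parallel: Z3 || Z2 = 0 - j1047 Ω.
Step 4 — Series with input arm Z1: Z_in = Z1 + (Z3 || Z2) = 470 - j1047 Ω = 1147∠-65.8° Ω.
Step 5 — Source phasor: V = 244∠18.2° V = 231.8 + j76.21 V.
Step 6 — Ohm's law: I = V / Z_total = (231.8 + j76.21) / (470 - j1047) = 0.02217 + j0.2115 A.
Step 7 — Convert to polar: |I| = 0.2127 A, ∠I = 84.0°.

I = 0.2127∠84.0° A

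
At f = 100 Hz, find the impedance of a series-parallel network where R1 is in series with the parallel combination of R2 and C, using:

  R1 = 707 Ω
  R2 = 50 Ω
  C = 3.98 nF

Step 1 — Angular frequency: ω = 2π·f = 2π·100 = 628.3 rad/s.
Step 2 — Component impedances:
  R1: Z = R = 707 Ω
  R2: Z = R = 50 Ω
  C: Z = 1/(jωC) = -j/(ω·C) = 0 - j3.999e+05 Ω
Step 3 — Parallel branch: R2 || C = 1/(1/R2 + 1/C) = 50 - j0.006252 Ω.
Step 4 — Series with R1: Z_total = R1 + (R2 || C) = 757 - j0.006252 Ω = 757∠-0.0° Ω.

Z = 757 - j0.006252 Ω = 757∠-0.0° Ω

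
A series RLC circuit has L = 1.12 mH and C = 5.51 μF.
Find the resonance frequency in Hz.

Step 1 — Resonance condition Im(Z)=0 gives ω₀ = 1/√(LC).
Step 2 — ω₀ = 1/√(0.00112·5.51e-06) = 1.273e+04 rad/s.
Step 3 — f₀ = ω₀/(2π) = 2026 Hz.

f₀ = 2026 Hz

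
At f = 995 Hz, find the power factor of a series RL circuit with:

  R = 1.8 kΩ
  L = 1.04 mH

Step 1 — Angular frequency: ω = 2π·f = 2π·995 = 6252 rad/s.
Step 2 — Component impedances:
  R: Z = R = 1800 Ω
  L: Z = jωL = j·6252·0.00104 = 0 + j6.502 Ω
Step 3 — Series combination: Z_total = R + L = 1800 + j6.502 Ω = 1800∠0.2° Ω.
Step 4 — Power factor: PF = cos(φ) = Re(Z)/|Z| = 1800/1800 = 1.
Step 5 — Type: Im(Z) = 6.502 ⇒ lagging (phase φ = 0.2°).

PF = 1 (lagging, φ = 0.2°)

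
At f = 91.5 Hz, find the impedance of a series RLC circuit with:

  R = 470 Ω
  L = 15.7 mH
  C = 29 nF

Step 1 — Angular frequency: ω = 2π·f = 2π·91.5 = 574.9 rad/s.
Step 2 — Component impedances:
  R: Z = R = 470 Ω
  L: Z = jωL = j·574.9·0.0157 = 0 + j9.026 Ω
  C: Z = 1/(jωC) = -j/(ω·C) = 0 - j5.998e+04 Ω
Step 3 — Series combination: Z_total = R + L + C = 470 - j5.997e+04 Ω = 5.997e+04∠-89.6° Ω.

Z = 470 - j5.997e+04 Ω = 5.997e+04∠-89.6° Ω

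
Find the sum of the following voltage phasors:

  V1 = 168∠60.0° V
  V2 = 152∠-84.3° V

Step 1 — Convert each phasor to rectangular form:
  V1 = 168·(cos(60.0°) + j·sin(60.0°)) = 84 + j145.5 V
  V2 = 152·(cos(-84.3°) + j·sin(-84.3°)) = 15.1 - j151.2 V
Step 2 — Sum components: V_total = 99.1 - j5.756 V.
Step 3 — Convert to polar: |V_total| = 99.26 V, ∠V_total = -3.3°.

V_total = 99.26∠-3.3° V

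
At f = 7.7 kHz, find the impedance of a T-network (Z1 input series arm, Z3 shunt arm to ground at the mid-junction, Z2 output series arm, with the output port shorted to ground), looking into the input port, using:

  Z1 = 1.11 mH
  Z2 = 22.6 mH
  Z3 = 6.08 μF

Step 1 — Angular frequency: ω = 2π·f = 2π·7700 = 4.838e+04 rad/s.
Step 2 — Component impedances:
  Z1: Z = jωL = j·4.838e+04·0.00111 = 0 + j53.7 Ω
  Z2: Z = jωL = j·4.838e+04·0.0226 = 0 + j1093 Ω
  Z3: Z = 1/(jωC) = -j/(ω·C) = 0 - j3.4 Ω
Step 3 — With the output port shorted to ground, the output series arm Z2 runs from the junction to ground; the shunt arm Z3 also runs from the junction to ground. They appear in parallel: Z3 || Z2 = 0 - j3.41 Ω.
Step 4 — Series with input arm Z1: Z_in = Z1 + (Z3 || Z2) = 0 + j50.29 Ω = 50.29∠90.0° Ω.

Z = 0 + j50.29 Ω = 50.29∠90.0° Ω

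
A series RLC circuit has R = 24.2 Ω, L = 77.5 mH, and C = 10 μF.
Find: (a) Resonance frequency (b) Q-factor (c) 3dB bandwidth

Step 1 — Resonance condition Im(Z)=0 gives ω₀ = 1/√(LC).
Step 2 — ω₀ = 1/√(0.0775·1e-05) = 1136 rad/s.
Step 3 — f₀ = ω₀/(2π) = 180.8 Hz.
Step 4 — Series Q: Q = ω₀L/R = 1136·0.0775/24.2 = 3.638.
Step 5 — 3dB bandwidth: Δω = ω₀/Q = 312.3 rad/s; BW = Δω/(2π) = 49.7 Hz.

(a) f₀ = 180.8 Hz  (b) Q = 3.638  (c) BW = 49.7 Hz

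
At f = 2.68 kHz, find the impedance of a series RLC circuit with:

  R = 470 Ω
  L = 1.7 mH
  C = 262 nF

Step 1 — Angular frequency: ω = 2π·f = 2π·2680 = 1.684e+04 rad/s.
Step 2 — Component impedances:
  R: Z = R = 470 Ω
  L: Z = jωL = j·1.684e+04·0.0017 = 0 + j28.63 Ω
  C: Z = 1/(jωC) = -j/(ω·C) = 0 - j226.7 Ω
Step 3 — Series combination: Z_total = R + L + C = 470 - j198 Ω = 510∠-22.8° Ω.

Z = 470 - j198 Ω = 510∠-22.8° Ω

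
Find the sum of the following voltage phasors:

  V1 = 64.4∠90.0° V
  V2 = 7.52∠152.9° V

Step 1 — Convert each phasor to rectangular form:
  V1 = 64.4·(cos(90.0°) + j·sin(90.0°)) = 0 + j64.4 V
  V2 = 7.52·(cos(152.9°) + j·sin(152.9°)) = -6.694 + j3.426 V
Step 2 — Sum components: V_total = -6.694 + j67.83 V.
Step 3 — Convert to polar: |V_total| = 68.16 V, ∠V_total = 95.6°.

V_total = 68.16∠95.6° V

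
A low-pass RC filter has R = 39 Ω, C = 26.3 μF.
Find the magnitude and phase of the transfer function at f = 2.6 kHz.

Step 1 — Angular frequency: ω = 2π·2600 = 1.634e+04 rad/s.
Step 2 — Transfer function: H(jω) = 1/(1 + jωRC).
Step 3 — Denominator: 1 + jωRC = 1 + j·1.634e+04·39·2.63e-05 = 1 + j16.76.
Step 4 — H = 0.003549 - j0.05947.
Step 5 — Magnitude: |H| = 0.05957 (-24.5 dB); phase: φ = -86.6°.

|H| = 0.05957 (-24.5 dB), φ = -86.6°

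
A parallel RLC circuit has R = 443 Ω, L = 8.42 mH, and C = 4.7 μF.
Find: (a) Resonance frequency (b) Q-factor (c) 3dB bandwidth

Step 1 — Resonance: ω₀ = 1/√(LC) = 1/√(0.00842·4.7e-06) = 5027 rad/s.
Step 2 — f₀ = ω₀/(2π) = 800 Hz.
Step 3 — Parallel Q: Q = R/(ω₀L) = 443/(5027·0.00842) = 10.47.
Step 4 — Bandwidth: Δω = ω₀/Q = 480.3 rad/s; BW = Δω/(2π) = 76.44 Hz.

(a) f₀ = 800 Hz  (b) Q = 10.47  (c) BW = 76.44 Hz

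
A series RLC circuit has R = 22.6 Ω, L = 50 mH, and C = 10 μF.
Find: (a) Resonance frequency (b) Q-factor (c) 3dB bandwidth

Step 1 — Resonance: ω₀ = 1/√(LC) = 1/√(0.05·1e-05) = 1414 rad/s.
Step 2 — f₀ = ω₀/(2π) = 225.1 Hz.
Step 3 — Series Q: Q = ω₀L/R = 1414·0.05/22.6 = 3.129.
Step 4 — Bandwidth: Δω = ω₀/Q = 452 rad/s; BW = Δω/(2π) = 71.94 Hz.

(a) f₀ = 225.1 Hz  (b) Q = 3.129  (c) BW = 71.94 Hz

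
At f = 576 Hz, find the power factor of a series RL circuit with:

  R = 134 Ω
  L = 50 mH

Step 1 — Angular frequency: ω = 2π·f = 2π·576 = 3619 rad/s.
Step 2 — Component impedances:
  R: Z = R = 134 Ω
  L: Z = jωL = j·3619·0.05 = 0 + j181 Ω
Step 3 — Series combination: Z_total = R + L = 134 + j181 Ω = 225.2∠53.5° Ω.
Step 4 — Power factor: PF = cos(φ) = Re(Z)/|Z| = 134/225.17 = 0.5951.
Step 5 — Type: Im(Z) = 181 ⇒ lagging (phase φ = 53.5°).

PF = 0.5951 (lagging, φ = 53.5°)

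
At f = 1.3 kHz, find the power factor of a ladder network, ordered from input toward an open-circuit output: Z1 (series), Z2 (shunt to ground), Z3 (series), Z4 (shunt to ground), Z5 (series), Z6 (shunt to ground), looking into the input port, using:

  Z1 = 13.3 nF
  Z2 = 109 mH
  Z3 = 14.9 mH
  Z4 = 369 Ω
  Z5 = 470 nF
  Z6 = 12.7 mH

Step 1 — Angular frequency: ω = 2π·f = 2π·1300 = 8168 rad/s.
Step 2 — Component impedances:
  Z1: Z = 1/(jωC) = -j/(ω·C) = 0 - j9205 Ω
  Z2: Z = jωL = j·8168·0.109 = 0 + j890.3 Ω
  Z3: Z = jωL = j·8168·0.0149 = 0 + j121.7 Ω
  Z4: Z = R = 369 Ω
  Z5: Z = 1/(jωC) = -j/(ω·C) = 0 - j260.5 Ω
  Z6: Z = jωL = j·8168·0.0127 = 0 + j103.7 Ω
Step 3 — Ladder network (open output): work backward from the far end, alternating series and parallel combinations. Z_in = 57.6 - j9213 Ω = 9213∠-89.6° Ω.
Step 4 — Power factor: PF = cos(φ) = Re(Z)/|Z| = 57.6/9213 = 0.006252.
Step 5 — Type: Im(Z) = -9213 ⇒ leading (phase φ = -89.6°).

PF = 0.006252 (leading, φ = -89.6°)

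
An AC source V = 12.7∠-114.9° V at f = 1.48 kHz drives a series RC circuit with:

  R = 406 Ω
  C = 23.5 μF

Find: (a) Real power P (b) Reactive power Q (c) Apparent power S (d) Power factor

Step 1 — Angular frequency: ω = 2π·f = 2π·1480 = 9299 rad/s.
Step 2 — Component impedances:
  R: Z = R = 406 Ω
  C: Z = 1/(jωC) = -j/(ω·C) = 0 - j4.576 Ω
Step 3 — Series combination: Z_total = R + C = 406 - j4.576 Ω = 406∠-0.6° Ω.
Step 4 — Source phasor: V = 12.7∠-114.9° V = -5.347 - j11.52 V.
Step 5 — Current: I = V / Z = -0.01285 - j0.02852 A = 0.03128∠-114.3° A.
Step 6 — Complex power: S = V·I* = 0.3972 - j0.004477 VA.
Step 7 — Real power: P = Re(S) = 0.3972 W.
Step 8 — Reactive power: Q = Im(S) = -0.004477 VAR.
Step 9 — Apparent power: |S| = 0.3972 VA.
Step 10 — Power factor: PF = P/|S| = 0.9999 (leading).

(a) P = 0.3972 W  (b) Q = -0.004477 VAR  (c) S = 0.3972 VA  (d) PF = 0.9999 (leading)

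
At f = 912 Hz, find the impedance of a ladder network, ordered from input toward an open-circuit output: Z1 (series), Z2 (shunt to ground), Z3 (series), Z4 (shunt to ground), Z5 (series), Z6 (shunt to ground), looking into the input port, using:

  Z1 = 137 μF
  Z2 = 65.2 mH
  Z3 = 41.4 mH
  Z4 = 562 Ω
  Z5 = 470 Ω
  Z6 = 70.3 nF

Step 1 — Angular frequency: ω = 2π·f = 2π·912 = 5730 rad/s.
Step 2 — Component impedances:
  Z1: Z = 1/(jωC) = -j/(ω·C) = 0 - j1.274 Ω
  Z2: Z = jωL = j·5730·0.0652 = 0 + j373.6 Ω
  Z3: Z = jωL = j·5730·0.0414 = 0 + j237.2 Ω
  Z4: Z = R = 562 Ω
  Z5: Z = R = 470 Ω
  Z6: Z = 1/(jωC) = -j/(ω·C) = 0 - j2482 Ω
Step 3 — Ladder network (open output): work backward from the far end, alternating series and parallel combinations. Z_in = 138.9 + j237.4 Ω = 275∠59.7° Ω.

Z = 138.9 + j237.4 Ω = 275∠59.7° Ω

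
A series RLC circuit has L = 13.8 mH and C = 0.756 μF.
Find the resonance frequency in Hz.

Step 1 — Resonance condition Im(Z)=0 gives ω₀ = 1/√(LC).
Step 2 — ω₀ = 1/√(0.0138·7.56e-07) = 9790 rad/s.
Step 3 — f₀ = ω₀/(2π) = 1558 Hz.

f₀ = 1558 Hz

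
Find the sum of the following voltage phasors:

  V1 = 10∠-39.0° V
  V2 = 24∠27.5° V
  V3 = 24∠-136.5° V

Step 1 — Convert each phasor to rectangular form:
  V1 = 10·(cos(-39.0°) + j·sin(-39.0°)) = 7.771 - j6.293 V
  V2 = 24·(cos(27.5°) + j·sin(27.5°)) = 21.29 + j11.08 V
  V3 = 24·(cos(-136.5°) + j·sin(-136.5°)) = -17.41 - j16.52 V
Step 2 — Sum components: V_total = 11.65 - j11.73 V.
Step 3 — Convert to polar: |V_total| = 16.53 V, ∠V_total = -45.2°.

V_total = 16.53∠-45.2° V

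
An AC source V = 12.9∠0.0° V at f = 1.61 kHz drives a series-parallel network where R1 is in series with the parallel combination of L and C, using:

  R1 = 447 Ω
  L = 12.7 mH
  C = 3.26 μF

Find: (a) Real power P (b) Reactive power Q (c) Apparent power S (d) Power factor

Step 1 — Angular frequency: ω = 2π·f = 2π·1610 = 1.012e+04 rad/s.
Step 2 — Component impedances:
  R1: Z = R = 447 Ω
  L: Z = jωL = j·1.012e+04·0.0127 = 0 + j128.5 Ω
  C: Z = 1/(jωC) = -j/(ω·C) = 0 - j30.32 Ω
Step 3 — Parallel branch: L || C = 1/(1/L + 1/C) = 0 - j39.69 Ω.
Step 4 — Series with R1: Z_total = R1 + (L || C) = 447 - j39.69 Ω = 448.8∠-5.1° Ω.
Step 5 — Source phasor: V = 12.9∠0.0° V = 12.9 V.
Step 6 — Current: I = V / Z = 0.02863 + j0.002543 A = 0.02875∠5.1° A.
Step 7 — Complex power: S = V·I* = 0.3694 - j0.0328 VA.
Step 8 — Real power: P = Re(S) = 0.3694 W.
Step 9 — Reactive power: Q = Im(S) = -0.0328 VAR.
Step 10 — Apparent power: |S| = 0.3708 VA.
Step 11 — Power factor: PF = P/|S| = 0.9961 (leading).

(a) P = 0.3694 W  (b) Q = -0.0328 VAR  (c) S = 0.3708 VA  (d) PF = 0.9961 (leading)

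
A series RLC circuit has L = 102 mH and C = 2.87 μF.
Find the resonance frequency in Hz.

Step 1 — Resonance condition Im(Z)=0 gives ω₀ = 1/√(LC).
Step 2 — ω₀ = 1/√(0.102·2.87e-06) = 1848 rad/s.
Step 3 — f₀ = ω₀/(2π) = 294.2 Hz.

f₀ = 294.2 Hz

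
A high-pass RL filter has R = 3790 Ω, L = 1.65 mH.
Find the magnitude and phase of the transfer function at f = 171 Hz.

Step 1 — Angular frequency: ω = 2π·171 = 1074 rad/s.
Step 2 — Transfer function: H(jω) = jωL/(R + jωL).
Step 3 — Numerator jωL = j·1.773; denominator R + jωL = 3790 + j1.773.
Step 4 — H = 2.188e-07 + j0.0004678.
Step 5 — Magnitude: |H| = 0.0004678 (-66.6 dB); phase: φ = 90.0°.

|H| = 0.0004678 (-66.6 dB), φ = 90.0°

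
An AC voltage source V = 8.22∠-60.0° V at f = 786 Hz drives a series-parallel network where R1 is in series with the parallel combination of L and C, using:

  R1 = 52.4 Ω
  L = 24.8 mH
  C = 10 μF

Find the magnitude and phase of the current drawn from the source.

Step 1 — Angular frequency: ω = 2π·f = 2π·786 = 4939 rad/s.
Step 2 — Component impedances:
  R1: Z = R = 52.4 Ω
  L: Z = jωL = j·4939·0.0248 = 0 + j122.5 Ω
  C: Z = 1/(jωC) = -j/(ω·C) = 0 - j20.25 Ω
Step 3 — Parallel branch: L || C = 1/(1/L + 1/C) = 0 - j24.26 Ω.
Step 4 — Series with R1: Z_total = R1 + (L || C) = 52.4 - j24.26 Ω = 57.74∠-24.8° Ω.
Step 5 — Source phasor: V = 8.22∠-60.0° V = 4.11 - j7.119 V.
Step 6 — Ohm's law: I = V / Z_total = (4.11 - j7.119) / (52.4 - j24.26) = 0.1164 - j0.08197 A.
Step 7 — Convert to polar: |I| = 0.1424 A, ∠I = -35.2°.

I = 0.1424∠-35.2° A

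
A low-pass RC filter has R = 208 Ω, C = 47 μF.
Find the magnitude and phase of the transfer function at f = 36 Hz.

Step 1 — Angular frequency: ω = 2π·36 = 226.2 rad/s.
Step 2 — Transfer function: H(jω) = 1/(1 + jωRC).
Step 3 — Denominator: 1 + jωRC = 1 + j·226.2·208·4.7e-05 = 1 + j2.211.
Step 4 — H = 0.1698 - j0.3754.
Step 5 — Magnitude: |H| = 0.4121 (-7.7 dB); phase: φ = -65.7°.

|H| = 0.4121 (-7.7 dB), φ = -65.7°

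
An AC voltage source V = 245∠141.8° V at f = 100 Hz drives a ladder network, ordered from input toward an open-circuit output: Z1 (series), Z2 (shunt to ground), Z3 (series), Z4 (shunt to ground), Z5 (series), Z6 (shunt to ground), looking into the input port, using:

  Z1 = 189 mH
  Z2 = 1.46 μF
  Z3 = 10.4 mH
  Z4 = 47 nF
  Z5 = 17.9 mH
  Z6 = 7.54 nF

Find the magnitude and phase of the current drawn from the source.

Step 1 — Angular frequency: ω = 2π·f = 2π·100 = 628.3 rad/s.
Step 2 — Component impedances:
  Z1: Z = jωL = j·628.3·0.189 = 0 + j118.8 Ω
  Z2: Z = 1/(jωC) = -j/(ω·C) = 0 - j1090 Ω
  Z3: Z = jωL = j·628.3·0.0104 = 0 + j6.535 Ω
  Z4: Z = 1/(jωC) = -j/(ω·C) = 0 - j3.386e+04 Ω
  Z5: Z = jωL = j·628.3·0.0179 = 0 + j11.25 Ω
  Z6: Z = 1/(jωC) = -j/(ω·C) = 0 - j2.111e+05 Ω
Step 3 — Ladder network (open output): work backward from the far end, alternating series and parallel combinations. Z_in = 0 - j932.1 Ω = 932.1∠-90.0° Ω.
Step 4 — Source phasor: V = 245∠141.8° V = -192.5 + j151.5 V.
Step 5 — Ohm's law: I = V / Z_total = (-192.5 + j151.5) / (0 - j932.1) = -0.1625 - j0.2066 A.
Step 6 — Convert to polar: |I| = 0.2629 A, ∠I = -128.2°.

I = 0.2629∠-128.2° A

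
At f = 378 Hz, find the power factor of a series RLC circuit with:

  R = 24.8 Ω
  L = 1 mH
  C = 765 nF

Step 1 — Angular frequency: ω = 2π·f = 2π·378 = 2375 rad/s.
Step 2 — Component impedances:
  R: Z = R = 24.8 Ω
  L: Z = jωL = j·2375·0.001 = 0 + j2.375 Ω
  C: Z = 1/(jωC) = -j/(ω·C) = 0 - j550.4 Ω
Step 3 — Series combination: Z_total = R + L + C = 24.8 - j548 Ω = 548.6∠-87.4° Ω.
Step 4 — Power factor: PF = cos(φ) = Re(Z)/|Z| = 24.8/548.6 = 0.04521.
Step 5 — Type: Im(Z) = -548 ⇒ leading (phase φ = -87.4°).

PF = 0.04521 (leading, φ = -87.4°)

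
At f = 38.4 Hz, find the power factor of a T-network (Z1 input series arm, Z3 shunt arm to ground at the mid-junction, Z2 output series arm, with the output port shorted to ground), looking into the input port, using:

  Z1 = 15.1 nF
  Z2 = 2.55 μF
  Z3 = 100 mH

Step 1 — Angular frequency: ω = 2π·f = 2π·38.4 = 241.3 rad/s.
Step 2 — Component impedances:
  Z1: Z = 1/(jωC) = -j/(ω·C) = 0 - j2.745e+05 Ω
  Z2: Z = 1/(jωC) = -j/(ω·C) = 0 - j1625 Ω
  Z3: Z = jωL = j·241.3·0.1 = 0 + j24.13 Ω
Step 3 — With the output port shorted to ground, the output series arm Z2 runs from the junction to ground; the shunt arm Z3 also runs from the junction to ground. They appear in parallel: Z3 || Z2 = 0 + j24.49 Ω.
Step 4 — Series with input arm Z1: Z_in = Z1 + (Z3 || Z2) = 0 - j2.745e+05 Ω = 2.745e+05∠-90.0° Ω.
Step 5 — Power factor: PF = cos(φ) = Re(Z)/|Z| = 0/2.745e+05 = 0.
Step 6 — Type: Im(Z) = -2.745e+05 ⇒ leading (phase φ = -90.0°).

PF = 0 (leading, φ = -90.0°)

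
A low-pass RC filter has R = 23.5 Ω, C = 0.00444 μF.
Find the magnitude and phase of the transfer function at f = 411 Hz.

Step 1 — Angular frequency: ω = 2π·411 = 2582 rad/s.
Step 2 — Transfer function: H(jω) = 1/(1 + jωRC).
Step 3 — Denominator: 1 + jωRC = 1 + j·2582·23.5·4.44e-09 = 1 + j0.0002694.
Step 4 — H = 1 - j0.0002694.
Step 5 — Magnitude: |H| = 1 (-0.0 dB); phase: φ = -0.0°.

|H| = 1 (-0.0 dB), φ = -0.0°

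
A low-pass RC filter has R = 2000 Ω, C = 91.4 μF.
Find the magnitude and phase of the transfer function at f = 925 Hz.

Step 1 — Angular frequency: ω = 2π·925 = 5812 rad/s.
Step 2 — Transfer function: H(jω) = 1/(1 + jωRC).
Step 3 — Denominator: 1 + jωRC = 1 + j·5812·2000·9.14e-05 = 1 + j1062.
Step 4 — H = 8.859e-07 - j0.0009412.
Step 5 — Magnitude: |H| = 0.0009412 (-60.5 dB); phase: φ = -89.9°.

|H| = 0.0009412 (-60.5 dB), φ = -89.9°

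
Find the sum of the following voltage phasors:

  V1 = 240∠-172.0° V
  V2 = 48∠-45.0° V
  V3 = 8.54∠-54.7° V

Step 1 — Convert each phasor to rectangular form:
  V1 = 240·(cos(-172.0°) + j·sin(-172.0°)) = -237.7 - j33.4 V
  V2 = 48·(cos(-45.0°) + j·sin(-45.0°)) = 33.94 - j33.94 V
  V3 = 8.54·(cos(-54.7°) + j·sin(-54.7°)) = 4.935 - j6.97 V
Step 2 — Sum components: V_total = -198.8 - j74.31 V.
Step 3 — Convert to polar: |V_total| = 212.2 V, ∠V_total = -159.5°.

V_total = 212.2∠-159.5° V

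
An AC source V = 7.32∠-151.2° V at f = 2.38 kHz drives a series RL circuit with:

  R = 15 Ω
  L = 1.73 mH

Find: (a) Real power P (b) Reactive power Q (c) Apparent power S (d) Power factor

Step 1 — Angular frequency: ω = 2π·f = 2π·2380 = 1.495e+04 rad/s.
Step 2 — Component impedances:
  R: Z = R = 15 Ω
  L: Z = jωL = j·1.495e+04·0.00173 = 0 + j25.87 Ω
Step 3 — Series combination: Z_total = R + L = 15 + j25.87 Ω = 29.9∠59.9° Ω.
Step 4 — Source phasor: V = 7.32∠-151.2° V = -6.415 - j3.526 V.
Step 5 — Current: I = V / Z = -0.2096 + j0.1264 A = 0.2448∠148.9° A.
Step 6 — Complex power: S = V·I* = 0.8988 + j1.55 VA.
Step 7 — Real power: P = Re(S) = 0.8988 W.
Step 8 — Reactive power: Q = Im(S) = 1.55 VAR.
Step 9 — Apparent power: |S| = 1.792 VA.
Step 10 — Power factor: PF = P/|S| = 0.5016 (lagging).

(a) P = 0.8988 W  (b) Q = 1.55 VAR  (c) S = 1.792 VA  (d) PF = 0.5016 (lagging)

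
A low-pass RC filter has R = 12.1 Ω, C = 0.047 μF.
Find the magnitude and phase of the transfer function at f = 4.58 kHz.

Step 1 — Angular frequency: ω = 2π·4580 = 2.878e+04 rad/s.
Step 2 — Transfer function: H(jω) = 1/(1 + jωRC).
Step 3 — Denominator: 1 + jωRC = 1 + j·2.878e+04·12.1·4.7e-08 = 1 + j0.01637.
Step 4 — H = 0.9997 - j0.01636.
Step 5 — Magnitude: |H| = 0.9999 (-0.0 dB); phase: φ = -0.9°.

|H| = 0.9999 (-0.0 dB), φ = -0.9°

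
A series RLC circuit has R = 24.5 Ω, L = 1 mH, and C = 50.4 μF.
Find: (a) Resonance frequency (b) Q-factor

Step 1 — Resonance condition Im(Z)=0 gives ω₀ = 1/√(LC).
Step 2 — ω₀ = 1/√(0.001·5.04e-05) = 4454 rad/s.
Step 3 — f₀ = ω₀/(2π) = 708.9 Hz.
Step 4 — Series Q: Q = ω₀L/R = 4454·0.001/24.5 = 0.1818.

(a) f₀ = 708.9 Hz  (b) Q = 0.1818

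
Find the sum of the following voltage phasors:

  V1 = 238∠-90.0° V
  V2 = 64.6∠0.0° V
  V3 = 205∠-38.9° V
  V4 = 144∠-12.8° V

Step 1 — Convert each phasor to rectangular form:
  V1 = 238·(cos(-90.0°) + j·sin(-90.0°)) = 0 - j238 V
  V2 = 64.6·(cos(0.0°) + j·sin(0.0°)) = 64.6 V
  V3 = 205·(cos(-38.9°) + j·sin(-38.9°)) = 159.5 - j128.7 V
  V4 = 144·(cos(-12.8°) + j·sin(-12.8°)) = 140.4 - j31.9 V
Step 2 — Sum components: V_total = 364.6 - j398.6 V.
Step 3 — Convert to polar: |V_total| = 540.2 V, ∠V_total = -47.6°.

V_total = 540.2∠-47.6° V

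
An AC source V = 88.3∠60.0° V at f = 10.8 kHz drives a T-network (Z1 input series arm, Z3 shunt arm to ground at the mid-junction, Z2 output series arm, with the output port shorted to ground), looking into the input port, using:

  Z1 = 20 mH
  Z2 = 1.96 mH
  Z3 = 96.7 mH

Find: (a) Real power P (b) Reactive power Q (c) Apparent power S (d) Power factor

Step 1 — Angular frequency: ω = 2π·f = 2π·1.08e+04 = 6.786e+04 rad/s.
Step 2 — Component impedances:
  Z1: Z = jωL = j·6.786e+04·0.02 = 0 + j1357 Ω
  Z2: Z = jωL = j·6.786e+04·0.00196 = 0 + j133 Ω
  Z3: Z = jωL = j·6.786e+04·0.0967 = 0 + j6562 Ω
Step 3 — With the output port shorted to ground, the output series arm Z2 runs from the junction to ground; the shunt arm Z3 also runs from the junction to ground. They appear in parallel: Z3 || Z2 = 0 + j130.4 Ω.
Step 4 — Series with input arm Z1: Z_in = Z1 + (Z3 || Z2) = 0 + j1488 Ω = 1488∠90.0° Ω.
Step 5 — Source phasor: V = 88.3∠60.0° V = 44.15 + j76.47 V.
Step 6 — Current: I = V / Z = 0.05141 - j0.02968 A = 0.05936∠-30.0° A.
Step 7 — Complex power: S = V·I* = 0 + j5.242 VA.
Step 8 — Real power: P = Re(S) = 0 W.
Step 9 — Reactive power: Q = Im(S) = 5.242 VAR.
Step 10 — Apparent power: |S| = 5.242 VA.
Step 11 — Power factor: PF = P/|S| = 0 (lagging).

(a) P = 0 W  (b) Q = 5.242 VAR  (c) S = 5.242 VA  (d) PF = 0 (lagging)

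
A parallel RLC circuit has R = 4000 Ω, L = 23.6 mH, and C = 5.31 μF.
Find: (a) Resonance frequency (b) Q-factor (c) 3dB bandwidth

Step 1 — Resonance: ω₀ = 1/√(LC) = 1/√(0.0236·5.31e-06) = 2825 rad/s.
Step 2 — f₀ = ω₀/(2π) = 449.6 Hz.
Step 3 — Parallel Q: Q = R/(ω₀L) = 4000/(2825·0.0236) = 60.
Step 4 — Bandwidth: Δω = ω₀/Q = 47.08 rad/s; BW = Δω/(2π) = 7.493 Hz.

(a) f₀ = 449.6 Hz  (b) Q = 60  (c) BW = 7.493 Hz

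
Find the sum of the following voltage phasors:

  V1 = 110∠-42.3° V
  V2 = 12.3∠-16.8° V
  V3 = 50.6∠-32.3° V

Step 1 — Convert each phasor to rectangular form:
  V1 = 110·(cos(-42.3°) + j·sin(-42.3°)) = 81.36 - j74.03 V
  V2 = 12.3·(cos(-16.8°) + j·sin(-16.8°)) = 11.78 - j3.555 V
  V3 = 50.6·(cos(-32.3°) + j·sin(-32.3°)) = 42.77 - j27.04 V
Step 2 — Sum components: V_total = 135.9 - j104.6 V.
Step 3 — Convert to polar: |V_total| = 171.5 V, ∠V_total = -37.6°.

V_total = 171.5∠-37.6° V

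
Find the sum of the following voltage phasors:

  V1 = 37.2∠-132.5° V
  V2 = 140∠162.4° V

Step 1 — Convert each phasor to rectangular form:
  V1 = 37.2·(cos(-132.5°) + j·sin(-132.5°)) = -25.13 - j27.43 V
  V2 = 140·(cos(162.4°) + j·sin(162.4°)) = -133.4 + j42.33 V
Step 2 — Sum components: V_total = -158.6 + j14.91 V.
Step 3 — Convert to polar: |V_total| = 159.3 V, ∠V_total = 174.6°.

V_total = 159.3∠174.6° V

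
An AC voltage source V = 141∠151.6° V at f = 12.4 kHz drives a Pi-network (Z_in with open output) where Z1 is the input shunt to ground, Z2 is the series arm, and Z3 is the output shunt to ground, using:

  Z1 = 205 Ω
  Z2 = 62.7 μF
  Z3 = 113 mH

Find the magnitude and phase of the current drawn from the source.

Step 1 — Angular frequency: ω = 2π·f = 2π·1.24e+04 = 7.791e+04 rad/s.
Step 2 — Component impedances:
  Z1: Z = R = 205 Ω
  Z2: Z = 1/(jωC) = -j/(ω·C) = 0 - j0.2047 Ω
  Z3: Z = jωL = j·7.791e+04·0.113 = 0 + j8804 Ω
Step 3 — With open output, the series arm Z2 and the output shunt Z3 appear in series to ground: Z2 + Z3 = 0 + j8804 Ω.
Step 4 — Parallel with input shunt Z1: Z_in = Z1 || (Z2 + Z3) = 204.9 + j4.771 Ω = 204.9∠1.3° Ω.
Step 5 — Source phasor: V = 141∠151.6° V = -124 + j67.06 V.
Step 6 — Ohm's law: I = V / Z_total = (-124 + j67.06) / (204.9 + j4.771) = -0.5974 + j0.3412 A.
Step 7 — Convert to polar: |I| = 0.688 A, ∠I = 150.3°.

I = 0.688∠150.3° A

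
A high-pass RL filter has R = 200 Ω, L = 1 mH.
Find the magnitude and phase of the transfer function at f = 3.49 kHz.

Step 1 — Angular frequency: ω = 2π·3490 = 2.193e+04 rad/s.
Step 2 — Transfer function: H(jω) = jωL/(R + jωL).
Step 3 — Numerator jωL = j·21.93; denominator R + jωL = 200 + j21.93.
Step 4 — H = 0.01188 + j0.1083.
Step 5 — Magnitude: |H| = 0.109 (-19.3 dB); phase: φ = 83.7°.

|H| = 0.109 (-19.3 dB), φ = 83.7°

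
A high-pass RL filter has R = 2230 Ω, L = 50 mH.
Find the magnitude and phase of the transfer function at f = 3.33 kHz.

Step 1 — Angular frequency: ω = 2π·3330 = 2.092e+04 rad/s.
Step 2 — Transfer function: H(jω) = jωL/(R + jωL).
Step 3 — Numerator jωL = j·1046; denominator R + jωL = 2230 + j1046.
Step 4 — H = 0.1804 + j0.3845.
Step 5 — Magnitude: |H| = 0.4247 (-7.4 dB); phase: φ = 64.9°.

|H| = 0.4247 (-7.4 dB), φ = 64.9°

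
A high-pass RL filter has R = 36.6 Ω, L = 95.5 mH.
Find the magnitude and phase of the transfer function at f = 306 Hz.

Step 1 — Angular frequency: ω = 2π·306 = 1923 rad/s.
Step 2 — Transfer function: H(jω) = jωL/(R + jωL).
Step 3 — Numerator jωL = j·183.6; denominator R + jωL = 36.6 + j183.6.
Step 4 — H = 0.9618 + j0.1917.
Step 5 — Magnitude: |H| = 0.9807 (-0.2 dB); phase: φ = 11.3°.

|H| = 0.9807 (-0.2 dB), φ = 11.3°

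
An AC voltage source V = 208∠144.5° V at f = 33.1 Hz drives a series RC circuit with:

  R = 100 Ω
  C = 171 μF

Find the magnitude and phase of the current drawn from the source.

Step 1 — Angular frequency: ω = 2π·f = 2π·33.1 = 208 rad/s.
Step 2 — Component impedances:
  R: Z = R = 100 Ω
  C: Z = 1/(jωC) = -j/(ω·C) = 0 - j28.12 Ω
Step 3 — Series combination: Z_total = R + C = 100 - j28.12 Ω = 103.9∠-15.7° Ω.
Step 4 — Source phasor: V = 208∠144.5° V = -169.3 + j120.8 V.
Step 5 — Ohm's law: I = V / Z_total = (-169.3 + j120.8) / (100 - j28.12) = -1.884 + j0.6781 A.
Step 6 — Convert to polar: |I| = 2.002 A, ∠I = 160.2°.

I = 2.002∠160.2° A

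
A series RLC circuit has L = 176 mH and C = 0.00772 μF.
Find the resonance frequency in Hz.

Step 1 — Resonance condition Im(Z)=0 gives ω₀ = 1/√(LC).
Step 2 — ω₀ = 1/√(0.176·7.72e-09) = 2.713e+04 rad/s.
Step 3 — f₀ = ω₀/(2π) = 4318 Hz.

f₀ = 4318 Hz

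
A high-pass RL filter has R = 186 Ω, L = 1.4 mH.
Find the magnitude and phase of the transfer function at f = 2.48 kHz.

Step 1 — Angular frequency: ω = 2π·2480 = 1.558e+04 rad/s.
Step 2 — Transfer function: H(jω) = jωL/(R + jωL).
Step 3 — Numerator jωL = j·21.82; denominator R + jωL = 186 + j21.82.
Step 4 — H = 0.01357 + j0.1157.
Step 5 — Magnitude: |H| = 0.1165 (-18.7 dB); phase: φ = 83.3°.

|H| = 0.1165 (-18.7 dB), φ = 83.3°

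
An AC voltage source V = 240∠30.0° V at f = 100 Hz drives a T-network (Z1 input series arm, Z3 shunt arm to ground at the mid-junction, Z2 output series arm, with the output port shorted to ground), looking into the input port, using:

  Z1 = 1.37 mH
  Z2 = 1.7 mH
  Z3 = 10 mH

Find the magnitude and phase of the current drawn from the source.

Step 1 — Angular frequency: ω = 2π·f = 2π·100 = 628.3 rad/s.
Step 2 — Component impedances:
  Z1: Z = jωL = j·628.3·0.00137 = 0 + j0.8608 Ω
  Z2: Z = jωL = j·628.3·0.0017 = 0 + j1.068 Ω
  Z3: Z = jωL = j·628.3·0.01 = 0 + j6.283 Ω
Step 3 — With the output port shorted to ground, the output series arm Z2 runs from the junction to ground; the shunt arm Z3 also runs from the junction to ground. They appear in parallel: Z3 || Z2 = 0 + j0.9129 Ω.
Step 4 — Series with input arm Z1: Z_in = Z1 + (Z3 || Z2) = 0 + j1.774 Ω = 1.774∠90.0° Ω.
Step 5 — Source phasor: V = 240∠30.0° V = 207.8 + j120 V.
Step 6 — Ohm's law: I = V / Z_total = (207.8 + j120) / (0 + j1.774) = 67.65 - j117.2 A.
Step 7 — Convert to polar: |I| = 135.3 A, ∠I = -60.0°.

I = 135.3∠-60.0° A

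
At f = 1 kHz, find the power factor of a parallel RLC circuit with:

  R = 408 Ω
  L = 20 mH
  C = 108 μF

Step 1 — Angular frequency: ω = 2π·f = 2π·1000 = 6283 rad/s.
Step 2 — Component impedances:
  R: Z = R = 408 Ω
  L: Z = jωL = j·6283·0.02 = 0 + j125.7 Ω
  C: Z = 1/(jωC) = -j/(ω·C) = 0 - j1.474 Ω
Step 3 — Parallel combination: 1/Z_total = 1/R + 1/L + 1/C; Z_total = 0.00545 - j1.491 Ω = 1.491∠-89.8° Ω.
Step 4 — Power factor: PF = cos(φ) = Re(Z)/|Z| = 0.00545/1.491 = 0.003655.
Step 5 — Type: Im(Z) = -1.491 ⇒ leading (phase φ = -89.8°).

PF = 0.003655 (leading, φ = -89.8°)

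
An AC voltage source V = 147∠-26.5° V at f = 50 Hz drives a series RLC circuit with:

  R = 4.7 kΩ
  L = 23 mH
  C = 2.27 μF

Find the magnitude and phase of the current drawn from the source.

Step 1 — Angular frequency: ω = 2π·f = 2π·50 = 314.2 rad/s.
Step 2 — Component impedances:
  R: Z = R = 4700 Ω
  L: Z = jωL = j·314.2·0.023 = 0 + j7.226 Ω
  C: Z = 1/(jωC) = -j/(ω·C) = 0 - j1402 Ω
Step 3 — Series combination: Z_total = R + L + C = 4700 - j1395 Ω = 4903∠-16.5° Ω.
Step 4 — Source phasor: V = 147∠-26.5° V = 131.6 - j65.59 V.
Step 5 — Ohm's law: I = V / Z_total = (131.6 - j65.59) / (4700 - j1395) = 0.02953 - j0.00519 A.
Step 6 — Convert to polar: |I| = 0.02998 A, ∠I = -10.0°.

I = 0.02998∠-10.0° A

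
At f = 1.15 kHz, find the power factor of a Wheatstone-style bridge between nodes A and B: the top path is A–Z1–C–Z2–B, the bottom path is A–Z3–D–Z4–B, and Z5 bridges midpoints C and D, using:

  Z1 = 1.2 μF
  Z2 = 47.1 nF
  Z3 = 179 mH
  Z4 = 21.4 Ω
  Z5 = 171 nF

Step 1 — Angular frequency: ω = 2π·f = 2π·1150 = 7226 rad/s.
Step 2 — Component impedances:
  Z1: Z = 1/(jωC) = -j/(ω·C) = 0 - j115.3 Ω
  Z2: Z = 1/(jωC) = -j/(ω·C) = 0 - j2938 Ω
  Z3: Z = jωL = j·7226·0.179 = 0 + j1293 Ω
  Z4: Z = R = 21.4 Ω
  Z5: Z = 1/(jωC) = -j/(ω·C) = 0 - j809.3 Ω
Step 3 — Bridge requires nodal analysis (the Z5 bridge couples midpoints C and D, so the two paths cannot be reduced to a simple series/parallel combination). Setting node B to ground and injecting 1 A at node A, the 3-node admittance system at A, C, D solves to V_A = Z_AB = 5.056 - j1785 Ω = 1785∠-89.8° Ω.
Step 4 — Power factor: PF = cos(φ) = Re(Z)/|Z| = 5.056414/1784.513 = 0.002833.
Step 5 — Type: Im(Z) = -1785 ⇒ leading (phase φ = -89.8°).

PF = 0.002833 (leading, φ = -89.8°)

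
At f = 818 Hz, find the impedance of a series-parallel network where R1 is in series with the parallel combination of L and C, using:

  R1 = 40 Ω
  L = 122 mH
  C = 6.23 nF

Step 1 — Angular frequency: ω = 2π·f = 2π·818 = 5140 rad/s.
Step 2 — Component impedances:
  R1: Z = R = 40 Ω
  L: Z = jωL = j·5140·0.122 = 0 + j627 Ω
  C: Z = 1/(jωC) = -j/(ω·C) = 0 - j3.123e+04 Ω
Step 3 — Parallel branch: L || C = 1/(1/L + 1/C) = 0 + j639.9 Ω.
Step 4 — Series with R1: Z_total = R1 + (L || C) = 40 + j639.9 Ω = 641.1∠86.4° Ω.

Z = 40 + j639.9 Ω = 641.1∠86.4° Ω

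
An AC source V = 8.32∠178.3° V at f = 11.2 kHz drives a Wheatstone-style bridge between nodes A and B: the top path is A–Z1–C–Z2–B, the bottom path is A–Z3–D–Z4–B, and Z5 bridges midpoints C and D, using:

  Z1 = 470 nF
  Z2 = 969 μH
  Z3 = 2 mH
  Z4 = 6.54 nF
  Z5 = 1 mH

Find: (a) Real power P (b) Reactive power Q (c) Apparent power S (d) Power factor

Step 1 — Angular frequency: ω = 2π·f = 2π·1.12e+04 = 7.037e+04 rad/s.
Step 2 — Component impedances:
  Z1: Z = 1/(jωC) = -j/(ω·C) = 0 - j30.23 Ω
  Z2: Z = jωL = j·7.037e+04·0.000969 = 0 + j68.19 Ω
  Z3: Z = jωL = j·7.037e+04·0.002 = 0 + j140.7 Ω
  Z4: Z = 1/(jωC) = -j/(ω·C) = 0 - j2173 Ω
  Z5: Z = jωL = j·7.037e+04·0.001 = 0 + j70.37 Ω
Step 3 — Bridge requires nodal analysis (the Z5 bridge couples midpoints C and D, so the two paths cannot be reduced to a simple series/parallel combination). Setting node B to ground and injecting 1 A at node A, the 3-node admittance system at A, C, D solves to V_A = Z_AB = 0 + j34.45 Ω = 34.45∠90.0° Ω.
Step 4 — Source phasor: V = 8.32∠178.3° V = -8.316 + j0.2468 V.
Step 5 — Current: I = V / Z = 0.007165 + j0.2414 A = 0.2415∠88.3° A.
Step 6 — Complex power: S = V·I* = 0 + j2.01 VA.
Step 7 — Real power: P = Re(S) = 0 W.
Step 8 — Reactive power: Q = Im(S) = 2.01 VAR.
Step 9 — Apparent power: |S| = 2.01 VA.
Step 10 — Power factor: PF = P/|S| = 0 (lagging).

(a) P = 0 W  (b) Q = 2.01 VAR  (c) S = 2.01 VA  (d) PF = 0 (lagging)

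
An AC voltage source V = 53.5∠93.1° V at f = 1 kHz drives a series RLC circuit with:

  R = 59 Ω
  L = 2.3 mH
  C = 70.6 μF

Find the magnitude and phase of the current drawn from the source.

Step 1 — Angular frequency: ω = 2π·f = 2π·1000 = 6283 rad/s.
Step 2 — Component impedances:
  R: Z = R = 59 Ω
  L: Z = jωL = j·6283·0.0023 = 0 + j14.45 Ω
  C: Z = 1/(jωC) = -j/(ω·C) = 0 - j2.254 Ω
Step 3 — Series combination: Z_total = R + L + C = 59 + j12.2 Ω = 60.25∠11.7° Ω.
Step 4 — Source phasor: V = 53.5∠93.1° V = -2.893 + j53.42 V.
Step 5 — Ohm's law: I = V / Z_total = (-2.893 + j53.42) / (59 + j12.2) = 0.1325 + j0.8781 A.
Step 6 — Convert to polar: |I| = 0.888 A, ∠I = 81.4°.

I = 0.888∠81.4° A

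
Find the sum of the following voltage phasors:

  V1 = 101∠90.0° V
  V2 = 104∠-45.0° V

Step 1 — Convert each phasor to rectangular form:
  V1 = 101·(cos(90.0°) + j·sin(90.0°)) = 0 + j101 V
  V2 = 104·(cos(-45.0°) + j·sin(-45.0°)) = 73.54 - j73.54 V
Step 2 — Sum components: V_total = 73.54 + j27.46 V.
Step 3 — Convert to polar: |V_total| = 78.5 V, ∠V_total = 20.5°.

V_total = 78.5∠20.5° V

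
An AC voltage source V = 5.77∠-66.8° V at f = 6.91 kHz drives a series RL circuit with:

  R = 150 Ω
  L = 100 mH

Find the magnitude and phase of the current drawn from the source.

Step 1 — Angular frequency: ω = 2π·f = 2π·6910 = 4.342e+04 rad/s.
Step 2 — Component impedances:
  R: Z = R = 150 Ω
  L: Z = jωL = j·4.342e+04·0.1 = 0 + j4342 Ω
Step 3 — Series combination: Z_total = R + L = 150 + j4342 Ω = 4344∠88.0° Ω.
Step 4 — Source phasor: V = 5.77∠-66.8° V = 2.273 - j5.303 V.
Step 5 — Ohm's law: I = V / Z_total = (2.273 - j5.303) / (150 + j4342) = -0.001202 - j0.0005651 A.
Step 6 — Convert to polar: |I| = 0.001328 A, ∠I = -154.8°.

I = 0.001328∠-154.8° A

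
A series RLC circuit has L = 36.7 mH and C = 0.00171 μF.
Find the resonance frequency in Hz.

Step 1 — Resonance condition Im(Z)=0 gives ω₀ = 1/√(LC).
Step 2 — ω₀ = 1/√(0.0367·1.71e-09) = 1.262e+05 rad/s.
Step 3 — f₀ = ω₀/(2π) = 2.009e+04 Hz.

f₀ = 2.009e+04 Hz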